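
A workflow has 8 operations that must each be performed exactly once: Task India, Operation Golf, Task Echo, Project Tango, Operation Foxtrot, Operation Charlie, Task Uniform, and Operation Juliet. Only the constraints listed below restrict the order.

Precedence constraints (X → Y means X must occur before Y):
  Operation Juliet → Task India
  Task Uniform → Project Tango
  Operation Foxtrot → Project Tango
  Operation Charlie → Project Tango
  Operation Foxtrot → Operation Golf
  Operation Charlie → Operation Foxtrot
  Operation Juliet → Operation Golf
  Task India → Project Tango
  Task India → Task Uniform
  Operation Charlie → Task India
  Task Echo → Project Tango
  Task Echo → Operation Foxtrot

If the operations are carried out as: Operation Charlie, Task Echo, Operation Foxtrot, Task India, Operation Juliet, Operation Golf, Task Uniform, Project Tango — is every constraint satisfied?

Here Operation Juliet comes after Task India.
Since Operation Juliet is required before Task India, the ordering is invalid.

No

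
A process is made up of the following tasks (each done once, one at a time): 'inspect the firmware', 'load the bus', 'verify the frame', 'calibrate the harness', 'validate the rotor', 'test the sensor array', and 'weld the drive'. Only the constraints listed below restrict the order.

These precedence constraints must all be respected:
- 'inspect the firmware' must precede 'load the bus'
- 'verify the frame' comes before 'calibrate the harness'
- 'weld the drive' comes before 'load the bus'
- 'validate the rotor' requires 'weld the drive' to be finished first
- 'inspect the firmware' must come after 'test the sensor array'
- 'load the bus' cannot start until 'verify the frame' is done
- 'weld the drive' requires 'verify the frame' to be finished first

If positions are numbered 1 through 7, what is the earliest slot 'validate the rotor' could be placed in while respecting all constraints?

Every task that must precede 'validate the rotor' has to come before it. Tracing all chains that end at 'validate the rotor', those tasks are: 'verify the frame', 'weld the drive' — 2 in total.
With 2 mandatory predecessors, the earliest 'validate the rotor' can sit is position 2+1 = 3, and placing just those 2 first achieves it.

3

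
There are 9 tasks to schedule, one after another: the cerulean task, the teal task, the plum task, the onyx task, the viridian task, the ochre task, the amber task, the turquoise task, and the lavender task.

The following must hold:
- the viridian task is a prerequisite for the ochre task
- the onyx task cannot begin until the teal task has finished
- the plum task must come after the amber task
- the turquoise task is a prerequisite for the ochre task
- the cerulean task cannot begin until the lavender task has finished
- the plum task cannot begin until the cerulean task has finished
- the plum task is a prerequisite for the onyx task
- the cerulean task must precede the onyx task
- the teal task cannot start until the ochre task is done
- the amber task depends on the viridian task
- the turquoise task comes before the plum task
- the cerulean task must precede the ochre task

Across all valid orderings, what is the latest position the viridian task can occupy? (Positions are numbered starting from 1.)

4

The tasks that are forced after the viridian task, directly or by a chain of constraints, are the teal task, the plum task, the onyx task, the ochre task, the amber task. That's 5 tasks.
With 5 mandatory successors out of 9 tasks total, the latest slot for the viridian task is 9−5 = 4, and it's reachable by doing all non-successors before the viridian task.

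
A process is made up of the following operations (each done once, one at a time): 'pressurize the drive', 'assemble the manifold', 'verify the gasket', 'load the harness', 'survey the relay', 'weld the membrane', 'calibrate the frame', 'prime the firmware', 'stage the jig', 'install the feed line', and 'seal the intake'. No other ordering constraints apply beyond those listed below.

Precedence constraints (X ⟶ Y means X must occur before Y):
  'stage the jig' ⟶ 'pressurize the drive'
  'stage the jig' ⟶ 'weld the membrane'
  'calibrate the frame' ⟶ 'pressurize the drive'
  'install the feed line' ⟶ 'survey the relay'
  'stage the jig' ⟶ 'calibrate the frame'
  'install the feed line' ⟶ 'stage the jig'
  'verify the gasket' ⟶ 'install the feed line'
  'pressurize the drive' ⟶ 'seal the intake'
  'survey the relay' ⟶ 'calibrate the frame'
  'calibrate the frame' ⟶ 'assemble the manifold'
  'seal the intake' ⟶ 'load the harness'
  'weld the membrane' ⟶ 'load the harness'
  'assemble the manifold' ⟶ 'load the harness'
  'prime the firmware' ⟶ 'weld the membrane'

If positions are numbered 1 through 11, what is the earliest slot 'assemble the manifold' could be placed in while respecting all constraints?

Every operation that must precede 'assemble the manifold' has to come before it. Tracing all chains that end at 'assemble the manifold', those operations are: 'verify the gasket', 'survey the relay', 'calibrate the frame', 'stage the jig', 'install the feed line' — 5 in total.
So at minimum 5 operations come before 'assemble the manifold', putting 'assemble the manifold' no earlier than position 6. That position is achievable by scheduling exactly those predecessors first.

6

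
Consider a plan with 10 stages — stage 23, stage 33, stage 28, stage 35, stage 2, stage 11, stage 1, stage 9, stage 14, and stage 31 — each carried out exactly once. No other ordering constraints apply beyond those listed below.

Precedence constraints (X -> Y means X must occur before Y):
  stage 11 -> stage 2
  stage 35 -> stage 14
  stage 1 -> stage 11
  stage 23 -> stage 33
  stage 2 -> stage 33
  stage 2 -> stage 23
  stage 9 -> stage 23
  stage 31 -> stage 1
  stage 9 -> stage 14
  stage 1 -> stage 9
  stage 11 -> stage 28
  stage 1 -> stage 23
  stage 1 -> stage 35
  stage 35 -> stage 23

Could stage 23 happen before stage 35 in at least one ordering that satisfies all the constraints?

No

Following stage 35 → stage 23, stage 35 must precede stage 23 in every valid ordering.
So no valid ordering can have stage 23 before stage 35.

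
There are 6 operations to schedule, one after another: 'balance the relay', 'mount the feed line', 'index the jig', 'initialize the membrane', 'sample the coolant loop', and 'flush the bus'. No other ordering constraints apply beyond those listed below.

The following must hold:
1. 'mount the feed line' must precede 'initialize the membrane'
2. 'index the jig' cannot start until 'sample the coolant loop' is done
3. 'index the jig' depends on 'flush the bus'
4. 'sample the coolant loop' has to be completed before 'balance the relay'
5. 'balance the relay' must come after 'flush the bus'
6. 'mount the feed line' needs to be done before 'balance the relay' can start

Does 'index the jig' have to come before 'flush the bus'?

No

There is a chain 'flush the bus' → 'index the jig', which puts 'flush the bus' before 'index the jig'.
So 'index the jig' never precedes 'flush the bus'.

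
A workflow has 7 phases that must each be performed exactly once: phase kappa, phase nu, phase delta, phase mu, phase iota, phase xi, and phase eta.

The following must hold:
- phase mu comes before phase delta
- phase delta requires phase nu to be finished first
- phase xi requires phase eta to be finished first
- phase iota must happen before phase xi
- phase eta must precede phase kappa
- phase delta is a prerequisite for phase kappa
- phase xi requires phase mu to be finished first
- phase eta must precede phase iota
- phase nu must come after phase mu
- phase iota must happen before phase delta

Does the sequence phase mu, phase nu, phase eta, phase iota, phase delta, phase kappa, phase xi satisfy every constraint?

Yes

Checking each listed constraint against this order: for instance, phase mu is in position 1 and phase xi in position 7, so that constraint holds — and the remaining constraints check out the same way.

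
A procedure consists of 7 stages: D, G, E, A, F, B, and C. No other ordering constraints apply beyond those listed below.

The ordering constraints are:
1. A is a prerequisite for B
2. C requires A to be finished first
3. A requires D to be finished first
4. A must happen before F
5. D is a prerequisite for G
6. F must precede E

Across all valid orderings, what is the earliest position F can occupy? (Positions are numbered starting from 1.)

3

The stages that are forced before F, directly or transitively, are D, A. That's 2 stages.
So at minimum 2 stages come before F, putting F no earlier than position 3. That position is achievable by scheduling exactly those predecessors first.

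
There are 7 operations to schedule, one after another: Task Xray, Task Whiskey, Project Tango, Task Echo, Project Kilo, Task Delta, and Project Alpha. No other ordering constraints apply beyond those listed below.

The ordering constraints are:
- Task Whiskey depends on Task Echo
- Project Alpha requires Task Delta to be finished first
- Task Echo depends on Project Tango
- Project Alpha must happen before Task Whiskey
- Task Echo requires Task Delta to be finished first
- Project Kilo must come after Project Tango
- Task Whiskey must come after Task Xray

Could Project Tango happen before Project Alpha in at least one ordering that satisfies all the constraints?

Yes

Nothing in the constraints forces Project Alpha before Project Tango — there is no chain from Project Alpha to Project Tango.
That means at least one valid schedule has Project Tango before Project Alpha.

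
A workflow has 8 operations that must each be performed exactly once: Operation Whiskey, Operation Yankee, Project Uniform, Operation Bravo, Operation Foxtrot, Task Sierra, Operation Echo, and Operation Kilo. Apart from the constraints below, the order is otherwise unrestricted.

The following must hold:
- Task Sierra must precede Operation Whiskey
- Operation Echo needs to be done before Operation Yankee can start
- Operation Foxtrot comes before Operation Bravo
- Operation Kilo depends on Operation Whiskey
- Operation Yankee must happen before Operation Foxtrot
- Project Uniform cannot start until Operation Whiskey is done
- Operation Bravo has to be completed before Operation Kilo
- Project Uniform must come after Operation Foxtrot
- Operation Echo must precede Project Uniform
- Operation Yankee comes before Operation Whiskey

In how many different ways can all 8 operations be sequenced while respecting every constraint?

The operations with no prerequisites are Task Sierra, Operation Echo; any of them can be placed first.
Systematically extending each partial ordering one operation at a time and counting, there are 31 complete orderings.

31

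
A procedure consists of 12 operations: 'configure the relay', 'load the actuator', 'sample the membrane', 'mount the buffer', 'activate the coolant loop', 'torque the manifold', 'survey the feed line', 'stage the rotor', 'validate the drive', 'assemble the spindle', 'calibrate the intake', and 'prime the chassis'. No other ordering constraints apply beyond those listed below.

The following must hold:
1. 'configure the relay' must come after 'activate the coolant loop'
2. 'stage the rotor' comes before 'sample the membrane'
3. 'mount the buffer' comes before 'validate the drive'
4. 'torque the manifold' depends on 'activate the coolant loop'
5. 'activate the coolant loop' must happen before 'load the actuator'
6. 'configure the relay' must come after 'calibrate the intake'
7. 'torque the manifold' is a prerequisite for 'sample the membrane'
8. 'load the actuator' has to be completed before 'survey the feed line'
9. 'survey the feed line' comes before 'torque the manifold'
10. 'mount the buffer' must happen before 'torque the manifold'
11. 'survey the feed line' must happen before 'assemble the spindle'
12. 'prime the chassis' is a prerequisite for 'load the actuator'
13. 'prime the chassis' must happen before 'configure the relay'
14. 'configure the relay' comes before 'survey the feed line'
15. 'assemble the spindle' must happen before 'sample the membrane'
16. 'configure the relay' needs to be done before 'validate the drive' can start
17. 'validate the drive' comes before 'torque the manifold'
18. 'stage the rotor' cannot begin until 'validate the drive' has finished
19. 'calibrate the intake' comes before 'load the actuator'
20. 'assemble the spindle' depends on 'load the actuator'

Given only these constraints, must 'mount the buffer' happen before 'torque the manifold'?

Following the dependencies: 'mount the buffer' → 'torque the manifold'.
That forces 'mount the buffer' before 'torque the manifold' in every valid schedule.

Yes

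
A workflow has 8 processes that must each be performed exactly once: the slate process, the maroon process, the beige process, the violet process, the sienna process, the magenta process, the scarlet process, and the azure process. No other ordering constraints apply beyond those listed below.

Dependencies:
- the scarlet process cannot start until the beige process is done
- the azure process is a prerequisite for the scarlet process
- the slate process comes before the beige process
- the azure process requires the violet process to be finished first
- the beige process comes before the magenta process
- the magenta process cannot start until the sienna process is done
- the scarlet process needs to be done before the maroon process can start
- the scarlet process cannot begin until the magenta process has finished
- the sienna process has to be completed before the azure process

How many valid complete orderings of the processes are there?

The processes with no prerequisites are the slate process, the violet process, the sienna process; any of them can be placed first.
Systematically extending each partial ordering one process at a time and counting, there are 35 complete orderings.

35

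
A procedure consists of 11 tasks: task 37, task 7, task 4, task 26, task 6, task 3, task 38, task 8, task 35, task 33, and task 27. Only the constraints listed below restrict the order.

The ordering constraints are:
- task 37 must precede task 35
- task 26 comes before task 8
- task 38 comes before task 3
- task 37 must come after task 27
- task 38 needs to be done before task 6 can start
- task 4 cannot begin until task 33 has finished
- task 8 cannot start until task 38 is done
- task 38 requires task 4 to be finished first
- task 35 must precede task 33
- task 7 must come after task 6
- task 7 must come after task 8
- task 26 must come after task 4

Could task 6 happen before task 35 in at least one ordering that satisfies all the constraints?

Following task 35 → task 33 → task 4 → task 38 → task 6, task 35 must precede task 6 in every valid ordering.
So no valid ordering can have task 6 before task 35.

No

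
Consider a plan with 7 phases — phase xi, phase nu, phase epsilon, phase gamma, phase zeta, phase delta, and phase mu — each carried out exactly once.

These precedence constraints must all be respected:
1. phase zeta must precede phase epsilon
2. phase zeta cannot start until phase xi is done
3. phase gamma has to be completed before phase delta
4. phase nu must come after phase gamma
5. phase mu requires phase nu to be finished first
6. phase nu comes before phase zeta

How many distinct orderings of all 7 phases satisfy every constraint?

The phases with no prerequisites are phase xi, phase gamma; any of them can be placed first.
Counting all ways to extend the partial order to a total order gives 57.

57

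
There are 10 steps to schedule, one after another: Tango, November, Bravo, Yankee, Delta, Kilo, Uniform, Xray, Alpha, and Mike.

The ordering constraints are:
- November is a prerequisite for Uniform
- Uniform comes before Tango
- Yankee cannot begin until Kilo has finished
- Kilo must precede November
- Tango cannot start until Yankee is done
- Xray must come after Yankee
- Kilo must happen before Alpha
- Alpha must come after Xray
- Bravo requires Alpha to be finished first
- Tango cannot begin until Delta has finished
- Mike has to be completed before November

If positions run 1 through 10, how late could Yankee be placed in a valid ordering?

6

The steps that are forced after Yankee, directly or by a chain of constraints, are Tango, Bravo, Xray, Alpha. That's 4 steps.
So at least 4 steps follow Yankee, putting Yankee no later than position 6. That position is achievable by scheduling everything else first.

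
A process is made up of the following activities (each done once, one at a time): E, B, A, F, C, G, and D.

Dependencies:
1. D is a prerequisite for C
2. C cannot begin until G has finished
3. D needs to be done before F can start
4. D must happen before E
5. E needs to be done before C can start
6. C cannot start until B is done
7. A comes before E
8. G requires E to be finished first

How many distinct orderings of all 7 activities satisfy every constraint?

52

The activities with no prerequisites are B, A, D; any of them can be placed first.
Counting all ways to extend the partial order to a total order gives 52.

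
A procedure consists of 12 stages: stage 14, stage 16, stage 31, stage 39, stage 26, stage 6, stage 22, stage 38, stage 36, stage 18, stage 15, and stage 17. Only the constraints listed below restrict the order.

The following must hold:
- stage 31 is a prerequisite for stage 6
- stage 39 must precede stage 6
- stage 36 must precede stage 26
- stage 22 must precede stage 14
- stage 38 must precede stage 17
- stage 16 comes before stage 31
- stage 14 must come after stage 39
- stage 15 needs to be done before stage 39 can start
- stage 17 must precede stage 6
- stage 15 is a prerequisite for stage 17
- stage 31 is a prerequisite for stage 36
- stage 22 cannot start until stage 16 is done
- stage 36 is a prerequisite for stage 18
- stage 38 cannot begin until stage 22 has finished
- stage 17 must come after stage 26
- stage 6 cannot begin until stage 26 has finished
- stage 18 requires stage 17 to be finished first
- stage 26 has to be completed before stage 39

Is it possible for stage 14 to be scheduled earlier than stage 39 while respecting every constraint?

No

The constraints give a chain stage 39 → stage 14, which forces stage 39 before stage 14.
Hence stage 14 can never be scheduled before stage 39.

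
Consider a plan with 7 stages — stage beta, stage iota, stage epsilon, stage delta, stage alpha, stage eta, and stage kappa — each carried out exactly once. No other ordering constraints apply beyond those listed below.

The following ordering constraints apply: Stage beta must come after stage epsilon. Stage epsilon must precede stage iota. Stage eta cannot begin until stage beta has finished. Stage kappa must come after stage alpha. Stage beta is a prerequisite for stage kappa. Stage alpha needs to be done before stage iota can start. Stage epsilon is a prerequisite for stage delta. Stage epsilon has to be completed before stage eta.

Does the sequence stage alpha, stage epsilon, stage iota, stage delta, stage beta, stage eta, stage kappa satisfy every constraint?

Yes

Checking each listed constraint against this order: for instance, stage alpha is in position 1 and stage kappa in position 7, so that constraint holds — and the remaining constraints check out the same way.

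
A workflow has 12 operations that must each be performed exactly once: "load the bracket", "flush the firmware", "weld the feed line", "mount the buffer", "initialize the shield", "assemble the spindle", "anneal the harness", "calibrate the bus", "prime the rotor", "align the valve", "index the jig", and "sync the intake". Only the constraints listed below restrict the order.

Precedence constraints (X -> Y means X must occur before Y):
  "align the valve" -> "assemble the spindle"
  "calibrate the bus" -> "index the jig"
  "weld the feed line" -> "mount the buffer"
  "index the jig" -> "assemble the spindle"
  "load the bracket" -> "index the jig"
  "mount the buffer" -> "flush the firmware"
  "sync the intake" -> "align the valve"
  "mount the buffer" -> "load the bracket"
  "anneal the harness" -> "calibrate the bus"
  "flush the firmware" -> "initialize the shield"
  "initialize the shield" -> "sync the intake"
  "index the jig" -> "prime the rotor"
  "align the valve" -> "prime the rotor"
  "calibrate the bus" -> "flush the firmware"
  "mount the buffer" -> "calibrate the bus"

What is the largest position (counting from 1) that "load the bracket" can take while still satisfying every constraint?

Following every chain forward from "load the bracket", the operations that must come later are "assemble the spindle", "prime the rotor", "index the jig" — 3 of them.
With 3 mandatory successors out of 12 operations total, the latest slot for "load the bracket" is 12−3 = 9, and it's reachable by doing all non-successors before "load the bracket".

9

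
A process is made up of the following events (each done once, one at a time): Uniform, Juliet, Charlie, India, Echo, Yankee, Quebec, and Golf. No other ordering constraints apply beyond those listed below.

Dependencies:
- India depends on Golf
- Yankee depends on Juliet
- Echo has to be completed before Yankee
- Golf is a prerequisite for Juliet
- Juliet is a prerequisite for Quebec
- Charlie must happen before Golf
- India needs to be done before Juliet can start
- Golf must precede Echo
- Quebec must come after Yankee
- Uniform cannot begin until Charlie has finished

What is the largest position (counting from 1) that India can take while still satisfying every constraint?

5

Every event that must follow India has to come after it. Tracing all chains starting from India, those events are: Juliet, Yankee, Quebec — 3 in total.
So at least 3 events follow India, putting India no later than position 5. That position is achievable by scheduling everything else first.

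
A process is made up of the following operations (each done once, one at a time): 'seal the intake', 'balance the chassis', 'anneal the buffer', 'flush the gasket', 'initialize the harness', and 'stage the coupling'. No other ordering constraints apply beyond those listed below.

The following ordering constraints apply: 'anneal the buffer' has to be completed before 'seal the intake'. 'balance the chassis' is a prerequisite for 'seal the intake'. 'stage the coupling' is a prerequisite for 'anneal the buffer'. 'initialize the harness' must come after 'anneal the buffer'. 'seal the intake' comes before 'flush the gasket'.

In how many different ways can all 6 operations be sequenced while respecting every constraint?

10

The operations with no prerequisites are 'balance the chassis', 'stage the coupling'; any of them can be placed first.
Enumerating by repeatedly choosing an available operation (one whose prerequisites are all placed) gives 10 distinct complete orderings.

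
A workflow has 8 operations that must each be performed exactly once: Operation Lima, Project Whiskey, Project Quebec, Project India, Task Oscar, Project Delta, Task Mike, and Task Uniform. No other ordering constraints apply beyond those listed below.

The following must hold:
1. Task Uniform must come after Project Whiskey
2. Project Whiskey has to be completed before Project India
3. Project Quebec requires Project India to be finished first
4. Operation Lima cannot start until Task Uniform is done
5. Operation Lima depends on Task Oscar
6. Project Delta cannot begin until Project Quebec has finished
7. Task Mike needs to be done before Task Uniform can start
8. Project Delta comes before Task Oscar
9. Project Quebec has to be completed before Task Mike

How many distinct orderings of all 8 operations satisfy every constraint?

Only Project Whiskey has no prerequisites, so it must go first.
Counting all ways to extend the partial order to a total order gives 6.

6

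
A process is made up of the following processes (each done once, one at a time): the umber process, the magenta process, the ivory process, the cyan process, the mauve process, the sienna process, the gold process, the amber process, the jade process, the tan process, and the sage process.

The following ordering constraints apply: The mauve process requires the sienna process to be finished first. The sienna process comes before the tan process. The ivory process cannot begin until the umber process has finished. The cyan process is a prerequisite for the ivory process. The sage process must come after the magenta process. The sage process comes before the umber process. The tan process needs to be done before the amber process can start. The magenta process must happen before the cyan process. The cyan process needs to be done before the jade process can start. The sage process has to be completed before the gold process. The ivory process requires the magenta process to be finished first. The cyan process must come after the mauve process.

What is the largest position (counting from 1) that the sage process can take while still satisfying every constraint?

8

The processes that are forced after the sage process, directly or by a chain of constraints, are the umber process, the ivory process, the gold process. That's 3 processes.
With 3 mandatory successors out of 11 processes total, the latest slot for the sage process is 11−3 = 8, and it's reachable by doing all non-successors before the sage process.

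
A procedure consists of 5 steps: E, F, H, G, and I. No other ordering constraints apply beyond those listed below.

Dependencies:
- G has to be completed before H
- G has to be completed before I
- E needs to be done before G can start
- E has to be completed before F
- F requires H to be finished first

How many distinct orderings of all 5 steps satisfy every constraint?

3

E is the only step with nothing required before it, so every ordering starts there.
Counting all ways to extend the partial order to a total order gives 3.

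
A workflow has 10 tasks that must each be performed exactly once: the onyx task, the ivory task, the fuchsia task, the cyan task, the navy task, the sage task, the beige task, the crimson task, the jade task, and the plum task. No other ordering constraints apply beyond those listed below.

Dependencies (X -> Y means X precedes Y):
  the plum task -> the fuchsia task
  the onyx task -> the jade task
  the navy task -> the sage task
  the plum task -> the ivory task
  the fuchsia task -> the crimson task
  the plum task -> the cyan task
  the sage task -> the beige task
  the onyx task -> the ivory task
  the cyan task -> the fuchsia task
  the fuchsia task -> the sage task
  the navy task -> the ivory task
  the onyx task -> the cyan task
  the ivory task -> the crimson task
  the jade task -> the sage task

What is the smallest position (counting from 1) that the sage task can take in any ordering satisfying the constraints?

The tasks that are forced before the sage task, directly or transitively, are the onyx task, the fuchsia task, the cyan task, the navy task, the jade task, the plum task. That's 6 tasks.
So at minimum 6 tasks come before the sage task, putting the sage task no earlier than position 7. That position is achievable by scheduling exactly those predecessors first.

7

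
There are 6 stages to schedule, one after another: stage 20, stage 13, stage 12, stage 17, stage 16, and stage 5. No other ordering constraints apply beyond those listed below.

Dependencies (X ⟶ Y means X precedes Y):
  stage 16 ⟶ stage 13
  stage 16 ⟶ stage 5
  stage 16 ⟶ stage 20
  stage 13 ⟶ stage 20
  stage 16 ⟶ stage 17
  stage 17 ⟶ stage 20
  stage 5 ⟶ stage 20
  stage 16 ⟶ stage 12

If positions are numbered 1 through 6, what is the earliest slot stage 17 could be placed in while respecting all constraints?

Working backwards through the constraints from stage 17, its only required predecessor is stage 16.
With 1 mandatory predecessor, the earliest stage 17 can sit is position 1+1 = 2, and placing just that one first achieves it.

2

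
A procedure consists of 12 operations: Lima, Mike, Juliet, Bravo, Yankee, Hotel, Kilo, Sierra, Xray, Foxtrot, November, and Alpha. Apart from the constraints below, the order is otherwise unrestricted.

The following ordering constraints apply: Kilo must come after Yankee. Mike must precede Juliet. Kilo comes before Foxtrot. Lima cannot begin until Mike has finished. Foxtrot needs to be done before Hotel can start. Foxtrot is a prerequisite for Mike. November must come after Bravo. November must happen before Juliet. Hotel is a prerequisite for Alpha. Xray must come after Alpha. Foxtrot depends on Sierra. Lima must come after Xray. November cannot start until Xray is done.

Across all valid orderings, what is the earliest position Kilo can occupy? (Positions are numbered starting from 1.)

2

Working backwards through the constraints from Kilo, its only required predecessor is Yankee.
With 1 mandatory predecessor, the earliest Kilo can sit is position 1+1 = 2, and placing just that one first achieves it.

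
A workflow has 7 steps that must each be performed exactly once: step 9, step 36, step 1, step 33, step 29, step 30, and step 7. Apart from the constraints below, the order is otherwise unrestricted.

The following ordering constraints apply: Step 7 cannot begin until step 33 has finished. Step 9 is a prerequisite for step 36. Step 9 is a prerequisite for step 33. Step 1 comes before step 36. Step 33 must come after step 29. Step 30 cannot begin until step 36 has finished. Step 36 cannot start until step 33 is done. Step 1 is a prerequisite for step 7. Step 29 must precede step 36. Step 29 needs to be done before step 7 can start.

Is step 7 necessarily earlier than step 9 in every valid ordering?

No

There is a chain step 9 → step 33 → step 7, which puts step 9 before step 7.
So step 7 never precedes step 9.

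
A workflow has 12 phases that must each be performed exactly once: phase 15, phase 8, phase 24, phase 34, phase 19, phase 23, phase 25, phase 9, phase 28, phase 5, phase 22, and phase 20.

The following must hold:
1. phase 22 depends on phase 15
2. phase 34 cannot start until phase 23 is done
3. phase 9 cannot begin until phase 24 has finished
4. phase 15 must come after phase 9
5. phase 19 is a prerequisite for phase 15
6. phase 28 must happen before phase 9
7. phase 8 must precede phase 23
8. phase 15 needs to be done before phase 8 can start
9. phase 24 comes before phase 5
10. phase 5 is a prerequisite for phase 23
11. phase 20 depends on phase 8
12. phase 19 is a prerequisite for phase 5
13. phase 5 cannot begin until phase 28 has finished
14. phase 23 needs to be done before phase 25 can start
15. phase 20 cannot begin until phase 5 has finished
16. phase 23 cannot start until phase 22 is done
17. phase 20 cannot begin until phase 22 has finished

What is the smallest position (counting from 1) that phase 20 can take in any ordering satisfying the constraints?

The phases that are forced before phase 20, directly or transitively, are phase 15, phase 8, phase 24, phase 19, phase 9, phase 28, phase 5, phase 22. That's 8 phases.
So at minimum 8 phases come before phase 20, putting phase 20 no earlier than position 9. That position is achievable by scheduling exactly those predecessors first.

9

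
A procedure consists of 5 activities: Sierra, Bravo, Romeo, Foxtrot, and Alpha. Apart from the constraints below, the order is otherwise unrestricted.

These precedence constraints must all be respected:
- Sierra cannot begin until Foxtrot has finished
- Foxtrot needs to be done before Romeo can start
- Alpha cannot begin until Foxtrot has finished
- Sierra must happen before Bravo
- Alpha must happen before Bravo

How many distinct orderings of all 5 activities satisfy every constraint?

8

Foxtrot is the only activity with nothing required before it, so every ordering starts there.
Enumerating by repeatedly choosing an available activity (one whose prerequisites are all placed) gives 8 distinct complete orderings.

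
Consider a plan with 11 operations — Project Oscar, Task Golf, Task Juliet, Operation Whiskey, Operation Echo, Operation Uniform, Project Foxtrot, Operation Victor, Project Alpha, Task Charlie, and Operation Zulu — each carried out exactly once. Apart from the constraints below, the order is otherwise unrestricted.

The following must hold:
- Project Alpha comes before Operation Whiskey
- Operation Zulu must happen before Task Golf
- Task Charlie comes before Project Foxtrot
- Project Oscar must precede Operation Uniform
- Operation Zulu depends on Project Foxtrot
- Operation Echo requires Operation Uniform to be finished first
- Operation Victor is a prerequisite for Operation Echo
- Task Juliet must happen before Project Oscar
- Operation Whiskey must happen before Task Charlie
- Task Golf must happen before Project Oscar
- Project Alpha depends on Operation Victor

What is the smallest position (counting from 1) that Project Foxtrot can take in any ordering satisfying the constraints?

Working backwards through the constraints from Project Foxtrot, its full set of required predecessors is Operation Whiskey, Operation Victor, Project Alpha, Task Charlie — 4 of them.
So at minimum 4 operations come before Project Foxtrot, putting Project Foxtrot no earlier than position 5. That position is achievable by scheduling exactly those predecessors first.

5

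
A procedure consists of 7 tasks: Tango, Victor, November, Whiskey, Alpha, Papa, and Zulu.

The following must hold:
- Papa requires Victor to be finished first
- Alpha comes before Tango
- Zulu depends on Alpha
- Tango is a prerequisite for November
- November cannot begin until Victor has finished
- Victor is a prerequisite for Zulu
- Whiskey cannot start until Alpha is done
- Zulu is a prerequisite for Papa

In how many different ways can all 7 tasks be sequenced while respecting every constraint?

The tasks with no prerequisites are Victor, Alpha; any of them can be placed first.
Enumerating by repeatedly choosing an available task (one whose prerequisites are all placed) gives 84 distinct complete orderings.

84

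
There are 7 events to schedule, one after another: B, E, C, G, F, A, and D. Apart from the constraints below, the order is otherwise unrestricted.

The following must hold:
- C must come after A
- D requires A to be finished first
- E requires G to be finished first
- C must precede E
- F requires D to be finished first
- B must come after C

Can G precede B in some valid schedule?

Yes

Nothing in the constraints forces B before G — there is no chain from B to G.
So a valid ordering placing G earlier than B exists.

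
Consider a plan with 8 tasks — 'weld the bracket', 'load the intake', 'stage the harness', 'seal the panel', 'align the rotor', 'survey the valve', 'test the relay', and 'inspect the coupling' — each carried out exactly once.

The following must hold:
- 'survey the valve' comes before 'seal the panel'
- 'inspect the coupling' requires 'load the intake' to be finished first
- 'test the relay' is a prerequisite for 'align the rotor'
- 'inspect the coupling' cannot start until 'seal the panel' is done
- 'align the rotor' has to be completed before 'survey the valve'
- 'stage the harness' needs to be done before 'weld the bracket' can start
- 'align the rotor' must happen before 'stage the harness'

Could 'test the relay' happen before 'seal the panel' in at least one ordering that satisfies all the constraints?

The constraints force 'test the relay' before 'seal the panel', so yes — every valid ordering has 'test the relay' earlier.

Yes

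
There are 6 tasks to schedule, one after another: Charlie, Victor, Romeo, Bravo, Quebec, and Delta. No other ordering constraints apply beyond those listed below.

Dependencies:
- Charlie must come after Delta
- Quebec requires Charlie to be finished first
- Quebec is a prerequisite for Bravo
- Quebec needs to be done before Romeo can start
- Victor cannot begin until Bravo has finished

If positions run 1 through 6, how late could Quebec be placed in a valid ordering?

3

Every task that must follow Quebec has to come after it. Tracing all chains starting from Quebec, those tasks are: Victor, Romeo, Bravo — 3 in total.
With 3 mandatory successors out of 6 tasks total, the latest slot for Quebec is 6−3 = 3, and it's reachable by doing all non-successors before Quebec.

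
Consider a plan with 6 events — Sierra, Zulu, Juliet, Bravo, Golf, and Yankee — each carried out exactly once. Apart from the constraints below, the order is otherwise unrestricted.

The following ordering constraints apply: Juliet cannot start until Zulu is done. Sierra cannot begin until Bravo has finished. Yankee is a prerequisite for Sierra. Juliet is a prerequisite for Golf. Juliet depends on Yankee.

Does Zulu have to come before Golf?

Tracing the constraints gives a chain: Zulu → Juliet → Golf.
So Zulu must precede Golf in any valid ordering.

Yes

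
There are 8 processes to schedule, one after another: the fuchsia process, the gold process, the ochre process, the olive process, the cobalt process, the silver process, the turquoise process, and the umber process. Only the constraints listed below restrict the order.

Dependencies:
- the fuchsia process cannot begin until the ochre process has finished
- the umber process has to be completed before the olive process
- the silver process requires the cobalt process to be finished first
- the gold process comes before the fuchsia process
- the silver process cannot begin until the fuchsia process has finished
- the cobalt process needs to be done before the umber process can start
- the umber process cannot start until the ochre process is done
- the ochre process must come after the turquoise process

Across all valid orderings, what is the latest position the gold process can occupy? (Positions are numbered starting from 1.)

6

Following every chain forward from the gold process, the processes that must come later are the fuchsia process, the silver process — 2 of them.
With 2 mandatory successors out of 8 processes total, the latest slot for the gold process is 8−2 = 6, and it's reachable by doing all non-successors before the gold process.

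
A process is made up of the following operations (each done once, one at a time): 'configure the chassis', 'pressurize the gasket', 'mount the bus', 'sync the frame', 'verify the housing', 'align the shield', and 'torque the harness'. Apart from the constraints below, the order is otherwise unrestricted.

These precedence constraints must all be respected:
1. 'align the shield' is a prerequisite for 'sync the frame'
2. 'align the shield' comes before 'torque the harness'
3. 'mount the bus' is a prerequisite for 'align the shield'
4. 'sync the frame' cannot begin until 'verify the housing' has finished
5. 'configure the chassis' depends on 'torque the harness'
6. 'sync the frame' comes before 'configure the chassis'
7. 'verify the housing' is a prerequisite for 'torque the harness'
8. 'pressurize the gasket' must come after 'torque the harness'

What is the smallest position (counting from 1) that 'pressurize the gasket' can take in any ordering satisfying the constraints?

5

Every operation that must precede 'pressurize the gasket' has to come before it. Tracing all chains that end at 'pressurize the gasket', those operations are: 'mount the bus', 'verify the housing', 'align the shield', 'torque the harness' — 4 in total.
With 4 mandatory predecessors, the earliest 'pressurize the gasket' can sit is position 4+1 = 5, and placing just those 4 first achieves it.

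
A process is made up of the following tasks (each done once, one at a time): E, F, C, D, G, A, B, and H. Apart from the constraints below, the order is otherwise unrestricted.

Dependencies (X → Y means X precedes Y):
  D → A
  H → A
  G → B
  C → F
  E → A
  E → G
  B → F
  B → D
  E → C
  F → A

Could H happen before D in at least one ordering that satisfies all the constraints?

Yes

Nothing in the constraints forces D before H — there is no chain from D to H.
So a valid ordering placing H earlier than D exists.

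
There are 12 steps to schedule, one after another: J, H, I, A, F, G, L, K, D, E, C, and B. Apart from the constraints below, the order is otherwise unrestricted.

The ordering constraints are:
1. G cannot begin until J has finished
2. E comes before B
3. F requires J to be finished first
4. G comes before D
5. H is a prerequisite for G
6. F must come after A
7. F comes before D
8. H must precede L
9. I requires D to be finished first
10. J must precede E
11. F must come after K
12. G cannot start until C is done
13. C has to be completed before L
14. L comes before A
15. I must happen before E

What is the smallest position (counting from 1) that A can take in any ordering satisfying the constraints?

The steps that are forced before A, directly or transitively, are H, L, C. That's 3 steps.
So at minimum 3 steps come before A, putting A no earlier than position 4. That position is achievable by scheduling exactly those predecessors first.

4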